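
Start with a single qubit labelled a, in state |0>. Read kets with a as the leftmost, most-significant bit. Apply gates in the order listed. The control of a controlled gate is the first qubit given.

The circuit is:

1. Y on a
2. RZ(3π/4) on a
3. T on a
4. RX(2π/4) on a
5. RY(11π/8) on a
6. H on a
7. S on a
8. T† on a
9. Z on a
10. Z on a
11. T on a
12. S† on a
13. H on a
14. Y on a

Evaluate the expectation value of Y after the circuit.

The expectation value of Y is 1. Key observation: the block from step 6 through step 13 cancels to the identity and can be dropped.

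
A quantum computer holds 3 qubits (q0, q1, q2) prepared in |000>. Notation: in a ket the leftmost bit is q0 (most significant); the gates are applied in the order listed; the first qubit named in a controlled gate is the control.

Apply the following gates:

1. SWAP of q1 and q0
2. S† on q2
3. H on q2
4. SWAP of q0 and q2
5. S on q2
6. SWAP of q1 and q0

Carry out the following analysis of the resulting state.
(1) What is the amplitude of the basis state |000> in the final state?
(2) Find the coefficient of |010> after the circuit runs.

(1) The amplitude on |000> is sqrt(2)/2.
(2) |010> carries amplitude sqrt(2)/2 in the final state.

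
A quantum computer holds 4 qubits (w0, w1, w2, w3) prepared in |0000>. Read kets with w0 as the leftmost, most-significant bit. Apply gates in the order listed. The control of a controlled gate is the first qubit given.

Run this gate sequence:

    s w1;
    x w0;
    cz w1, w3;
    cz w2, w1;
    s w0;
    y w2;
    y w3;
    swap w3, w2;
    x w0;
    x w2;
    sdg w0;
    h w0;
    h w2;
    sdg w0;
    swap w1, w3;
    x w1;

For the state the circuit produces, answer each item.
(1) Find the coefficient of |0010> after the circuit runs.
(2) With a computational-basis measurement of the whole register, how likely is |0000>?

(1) The final state's coefficient on |0010> equals -I/2.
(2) The probability of measuring |0000> is 1/4.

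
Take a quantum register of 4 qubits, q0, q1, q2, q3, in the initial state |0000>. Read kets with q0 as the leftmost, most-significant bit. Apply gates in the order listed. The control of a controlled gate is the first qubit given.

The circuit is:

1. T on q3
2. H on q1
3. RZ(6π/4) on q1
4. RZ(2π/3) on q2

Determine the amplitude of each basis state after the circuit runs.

The final amplitudes are sqrt(2)*exp(11*I*pi/12)/2 on |0000>, sqrt(2)*exp(5*I*pi/12)/2 on |0100>, and 0 on every other basis state.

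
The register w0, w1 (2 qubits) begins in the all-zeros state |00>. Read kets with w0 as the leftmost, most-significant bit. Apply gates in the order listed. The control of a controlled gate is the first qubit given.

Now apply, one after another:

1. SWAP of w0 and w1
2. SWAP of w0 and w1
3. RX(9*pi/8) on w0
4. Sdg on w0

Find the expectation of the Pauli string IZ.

The expectation value of IZ is 1. Key observation: the block from step 1 through step 2 cancels to the identity and can be dropped.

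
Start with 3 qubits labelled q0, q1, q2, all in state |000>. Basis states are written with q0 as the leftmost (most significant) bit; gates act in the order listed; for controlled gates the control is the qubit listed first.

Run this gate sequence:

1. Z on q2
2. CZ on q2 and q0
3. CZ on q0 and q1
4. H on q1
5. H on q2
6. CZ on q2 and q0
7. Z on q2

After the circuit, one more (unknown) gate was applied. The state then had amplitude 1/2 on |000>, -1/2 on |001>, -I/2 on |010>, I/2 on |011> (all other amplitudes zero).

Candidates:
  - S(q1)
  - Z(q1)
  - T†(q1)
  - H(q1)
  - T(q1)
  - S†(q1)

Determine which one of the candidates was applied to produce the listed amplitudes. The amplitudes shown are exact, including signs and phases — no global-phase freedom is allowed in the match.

The unique candidate consistent with the amplitudes is S†(q1).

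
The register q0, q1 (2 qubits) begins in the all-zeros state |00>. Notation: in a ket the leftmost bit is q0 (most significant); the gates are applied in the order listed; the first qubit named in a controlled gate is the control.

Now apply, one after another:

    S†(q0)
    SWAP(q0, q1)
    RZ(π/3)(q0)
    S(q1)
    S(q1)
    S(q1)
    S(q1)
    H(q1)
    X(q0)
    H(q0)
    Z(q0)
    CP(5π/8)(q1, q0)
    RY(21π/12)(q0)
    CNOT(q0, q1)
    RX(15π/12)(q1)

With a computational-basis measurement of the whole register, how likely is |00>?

A full measurement returns |00> with probability -sqrt(2*sqrt(2) + 4)/32 - sqrt(4 - 2*sqrt(2))/32 - sqrt(2 - sqrt(2))/32 + sqrt(2)/16 + 3/16. Key observation: gates 4-7 undo each other exactly, leaving only the rest of the circuit to track.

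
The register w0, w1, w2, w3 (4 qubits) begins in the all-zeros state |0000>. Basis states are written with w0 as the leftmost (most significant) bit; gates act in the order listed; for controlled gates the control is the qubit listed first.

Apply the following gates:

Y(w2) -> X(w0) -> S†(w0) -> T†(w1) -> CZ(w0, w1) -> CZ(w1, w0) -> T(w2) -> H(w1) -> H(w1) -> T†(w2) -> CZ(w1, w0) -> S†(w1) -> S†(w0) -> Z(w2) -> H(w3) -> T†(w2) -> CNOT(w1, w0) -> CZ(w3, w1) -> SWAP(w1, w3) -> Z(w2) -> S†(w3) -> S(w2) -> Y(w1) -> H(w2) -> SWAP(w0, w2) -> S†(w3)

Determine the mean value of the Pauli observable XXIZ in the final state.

The observable XXIZ averages to 1. Key observation: the block from step 6 through step 11 cancels to the identity and can be dropped.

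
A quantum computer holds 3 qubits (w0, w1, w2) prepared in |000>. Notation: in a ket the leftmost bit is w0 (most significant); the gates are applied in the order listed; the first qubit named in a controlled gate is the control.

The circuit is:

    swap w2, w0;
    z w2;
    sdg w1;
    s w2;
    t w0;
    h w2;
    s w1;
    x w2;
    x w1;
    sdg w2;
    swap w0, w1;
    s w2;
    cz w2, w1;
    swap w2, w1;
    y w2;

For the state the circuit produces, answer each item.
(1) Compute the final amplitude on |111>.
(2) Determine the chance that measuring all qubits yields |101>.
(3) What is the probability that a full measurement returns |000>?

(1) |111> carries amplitude sqrt(2)*I/2 in the final state.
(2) The probability of measuring |101> is 1/2.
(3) Outcome |000> occurs with probability 0.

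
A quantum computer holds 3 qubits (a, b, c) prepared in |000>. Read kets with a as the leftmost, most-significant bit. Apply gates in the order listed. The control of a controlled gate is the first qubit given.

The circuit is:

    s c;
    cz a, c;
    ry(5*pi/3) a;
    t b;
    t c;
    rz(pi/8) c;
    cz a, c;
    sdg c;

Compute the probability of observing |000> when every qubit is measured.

Outcome |000> occurs with probability 3/4.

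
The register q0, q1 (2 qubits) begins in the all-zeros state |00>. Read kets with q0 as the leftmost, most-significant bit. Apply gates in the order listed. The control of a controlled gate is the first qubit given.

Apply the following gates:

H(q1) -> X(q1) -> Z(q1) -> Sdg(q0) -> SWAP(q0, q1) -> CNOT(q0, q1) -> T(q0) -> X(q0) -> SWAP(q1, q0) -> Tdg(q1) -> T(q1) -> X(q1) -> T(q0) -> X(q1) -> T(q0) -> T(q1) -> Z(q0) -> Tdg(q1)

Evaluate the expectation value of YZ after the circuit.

The observable YZ averages to 0.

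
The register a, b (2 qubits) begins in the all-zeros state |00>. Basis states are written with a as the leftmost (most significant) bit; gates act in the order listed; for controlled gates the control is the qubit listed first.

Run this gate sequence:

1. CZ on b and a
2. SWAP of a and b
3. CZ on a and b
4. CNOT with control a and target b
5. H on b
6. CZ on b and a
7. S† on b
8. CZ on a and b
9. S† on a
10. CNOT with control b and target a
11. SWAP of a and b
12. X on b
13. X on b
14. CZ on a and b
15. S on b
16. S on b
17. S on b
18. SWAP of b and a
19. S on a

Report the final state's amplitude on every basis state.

After the circuit, the state carries amplitude sqrt(2)/2 on |00>, 0 on |01>, 0 on |10>, sqrt(2)*I/2 on |11>. Key observation: steps 12-13 multiply out to the identity, so the circuit reduces to the remaining gates.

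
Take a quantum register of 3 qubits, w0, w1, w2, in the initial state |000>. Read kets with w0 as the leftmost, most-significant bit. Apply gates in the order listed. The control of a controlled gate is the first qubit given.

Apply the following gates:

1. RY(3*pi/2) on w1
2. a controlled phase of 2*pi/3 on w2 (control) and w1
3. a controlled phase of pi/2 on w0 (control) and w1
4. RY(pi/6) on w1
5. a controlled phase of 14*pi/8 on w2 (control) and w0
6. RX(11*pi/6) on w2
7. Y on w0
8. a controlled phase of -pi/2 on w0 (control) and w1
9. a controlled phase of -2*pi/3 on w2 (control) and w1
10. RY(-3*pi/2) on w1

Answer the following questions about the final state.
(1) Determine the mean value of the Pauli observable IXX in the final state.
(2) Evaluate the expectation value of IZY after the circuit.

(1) In the final state, IXX has expectation -sqrt(3)/16.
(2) The observable IZY averages to -3/16.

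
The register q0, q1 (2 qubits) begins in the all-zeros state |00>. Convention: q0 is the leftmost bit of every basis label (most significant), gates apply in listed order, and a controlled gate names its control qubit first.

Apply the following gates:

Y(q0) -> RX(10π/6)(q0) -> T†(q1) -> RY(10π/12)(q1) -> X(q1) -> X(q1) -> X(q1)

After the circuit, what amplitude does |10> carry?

|10> carries amplitude I*(-3*sqrt(2) - sqrt(6))/8 in the final state. Key observation: the block from step 6 through step 7 cancels to the identity and can be dropped.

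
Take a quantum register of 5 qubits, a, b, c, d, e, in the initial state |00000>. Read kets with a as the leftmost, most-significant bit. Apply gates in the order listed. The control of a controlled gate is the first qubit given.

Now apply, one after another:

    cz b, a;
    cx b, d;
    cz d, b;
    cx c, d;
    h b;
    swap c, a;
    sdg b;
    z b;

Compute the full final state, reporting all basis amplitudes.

After the circuit, the state carries amplitude sqrt(2)/2 on |00000>, sqrt(2)*I/2 on |01000>, and 0 on every other basis state.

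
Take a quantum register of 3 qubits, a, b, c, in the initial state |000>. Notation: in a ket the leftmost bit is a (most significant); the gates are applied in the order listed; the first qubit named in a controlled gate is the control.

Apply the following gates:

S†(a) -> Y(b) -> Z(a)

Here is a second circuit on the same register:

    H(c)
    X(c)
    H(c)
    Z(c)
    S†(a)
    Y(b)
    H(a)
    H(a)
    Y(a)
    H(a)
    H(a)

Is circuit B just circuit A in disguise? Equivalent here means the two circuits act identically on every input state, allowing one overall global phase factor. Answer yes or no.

No, they are not equivalent — no single phase factor reconciles the two unitaries.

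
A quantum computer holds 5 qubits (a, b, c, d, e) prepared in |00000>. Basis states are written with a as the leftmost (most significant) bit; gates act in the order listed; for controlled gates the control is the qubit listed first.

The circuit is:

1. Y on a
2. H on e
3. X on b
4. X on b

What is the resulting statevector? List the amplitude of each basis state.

The resulting statevector has amplitude sqrt(2)*I/2 on |10000>, sqrt(2)*I/2 on |10001>, and 0 on every other basis state. Key observation: steps 3-4 multiply out to the identity, so the circuit reduces to the remaining gates.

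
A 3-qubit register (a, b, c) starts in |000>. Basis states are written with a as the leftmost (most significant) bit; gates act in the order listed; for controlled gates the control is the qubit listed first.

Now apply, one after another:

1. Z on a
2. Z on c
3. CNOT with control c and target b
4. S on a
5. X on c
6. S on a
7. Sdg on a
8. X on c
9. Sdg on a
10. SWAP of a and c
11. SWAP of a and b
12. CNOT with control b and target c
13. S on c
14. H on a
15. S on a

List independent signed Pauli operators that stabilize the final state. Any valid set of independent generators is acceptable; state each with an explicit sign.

One valid set of independent stabilizer generators is +YII, +IZI, +IIZ (any independent generating set of the same group is equally correct).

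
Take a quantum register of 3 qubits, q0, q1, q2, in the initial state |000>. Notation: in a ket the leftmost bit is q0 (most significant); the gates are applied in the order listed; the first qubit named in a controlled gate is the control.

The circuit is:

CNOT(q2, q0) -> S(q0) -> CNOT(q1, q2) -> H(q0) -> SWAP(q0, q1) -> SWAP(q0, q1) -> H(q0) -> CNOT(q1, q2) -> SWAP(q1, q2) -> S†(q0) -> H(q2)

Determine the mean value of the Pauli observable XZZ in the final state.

In the final state, XZZ has expectation 0. Key observation: the block from step 3 through step 8 cancels to the identity and can be dropped.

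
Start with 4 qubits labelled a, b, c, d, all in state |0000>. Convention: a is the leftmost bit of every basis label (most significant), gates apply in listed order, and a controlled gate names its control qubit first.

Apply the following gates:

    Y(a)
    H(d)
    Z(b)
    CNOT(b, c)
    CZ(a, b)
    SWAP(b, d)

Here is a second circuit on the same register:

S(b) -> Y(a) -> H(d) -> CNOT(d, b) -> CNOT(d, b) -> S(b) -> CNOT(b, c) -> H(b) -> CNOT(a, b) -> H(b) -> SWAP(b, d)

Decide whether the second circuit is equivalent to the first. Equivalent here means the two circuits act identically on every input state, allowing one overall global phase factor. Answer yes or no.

Yes, they are equivalent — the unitaries differ by at most a global phase.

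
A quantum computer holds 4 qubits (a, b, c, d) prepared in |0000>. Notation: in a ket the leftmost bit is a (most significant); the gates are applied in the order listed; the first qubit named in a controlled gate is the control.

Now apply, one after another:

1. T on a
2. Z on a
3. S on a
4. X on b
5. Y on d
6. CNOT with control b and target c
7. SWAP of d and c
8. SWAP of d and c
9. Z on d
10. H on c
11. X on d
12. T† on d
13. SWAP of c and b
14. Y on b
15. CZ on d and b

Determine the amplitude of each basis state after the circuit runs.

The final amplitudes are sqrt(2)/2 on |0010>, sqrt(2)/2 on |0110>, and 0 on every other basis state. Key observation: the block from step 7 through step 8 cancels to the identity and can be dropped.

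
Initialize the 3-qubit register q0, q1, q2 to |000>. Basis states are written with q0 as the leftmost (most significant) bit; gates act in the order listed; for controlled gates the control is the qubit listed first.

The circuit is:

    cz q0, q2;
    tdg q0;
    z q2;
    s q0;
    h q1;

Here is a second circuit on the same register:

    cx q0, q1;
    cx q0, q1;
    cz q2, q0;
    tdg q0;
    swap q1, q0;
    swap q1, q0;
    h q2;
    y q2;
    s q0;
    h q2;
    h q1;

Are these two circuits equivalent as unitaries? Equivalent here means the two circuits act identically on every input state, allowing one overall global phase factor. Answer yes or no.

No: there is an input state on which the two circuits produce genuinely different outputs (not merely differing by a phase).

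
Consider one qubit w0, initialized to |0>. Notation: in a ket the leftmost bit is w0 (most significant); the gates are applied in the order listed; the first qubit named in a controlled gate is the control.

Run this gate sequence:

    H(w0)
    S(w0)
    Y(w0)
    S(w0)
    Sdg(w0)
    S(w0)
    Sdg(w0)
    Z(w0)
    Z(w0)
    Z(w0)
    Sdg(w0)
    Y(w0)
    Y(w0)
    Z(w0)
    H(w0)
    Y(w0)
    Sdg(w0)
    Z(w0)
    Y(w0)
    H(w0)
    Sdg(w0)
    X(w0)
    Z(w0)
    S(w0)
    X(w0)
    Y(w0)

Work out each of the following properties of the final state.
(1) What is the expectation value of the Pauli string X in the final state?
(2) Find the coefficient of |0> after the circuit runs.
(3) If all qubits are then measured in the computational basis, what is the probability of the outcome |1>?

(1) The expectation value of X is -1.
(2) |0> carries amplitude -sqrt(2)*I/2 in the final state.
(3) Outcome |1> occurs with probability 1/2.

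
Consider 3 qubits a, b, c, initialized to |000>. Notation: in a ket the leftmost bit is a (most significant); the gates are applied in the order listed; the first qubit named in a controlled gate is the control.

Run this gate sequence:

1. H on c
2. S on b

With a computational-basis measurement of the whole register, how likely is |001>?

Outcome |001> occurs with probability 1/2.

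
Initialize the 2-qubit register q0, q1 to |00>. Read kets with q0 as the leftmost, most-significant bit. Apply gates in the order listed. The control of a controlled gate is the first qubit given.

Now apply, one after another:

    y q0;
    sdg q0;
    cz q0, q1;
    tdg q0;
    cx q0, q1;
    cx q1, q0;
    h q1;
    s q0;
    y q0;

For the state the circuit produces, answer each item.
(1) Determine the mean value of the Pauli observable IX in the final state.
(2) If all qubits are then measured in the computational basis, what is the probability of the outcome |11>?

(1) The observable IX averages to -1.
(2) A full measurement returns |11> with probability 1/2.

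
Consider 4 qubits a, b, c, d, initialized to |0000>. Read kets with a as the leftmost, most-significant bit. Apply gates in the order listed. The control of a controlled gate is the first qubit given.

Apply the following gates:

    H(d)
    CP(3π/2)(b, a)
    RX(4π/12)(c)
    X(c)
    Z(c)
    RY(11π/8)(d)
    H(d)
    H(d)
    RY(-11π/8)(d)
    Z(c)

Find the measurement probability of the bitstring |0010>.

A full measurement returns |0010> with probability 3/8.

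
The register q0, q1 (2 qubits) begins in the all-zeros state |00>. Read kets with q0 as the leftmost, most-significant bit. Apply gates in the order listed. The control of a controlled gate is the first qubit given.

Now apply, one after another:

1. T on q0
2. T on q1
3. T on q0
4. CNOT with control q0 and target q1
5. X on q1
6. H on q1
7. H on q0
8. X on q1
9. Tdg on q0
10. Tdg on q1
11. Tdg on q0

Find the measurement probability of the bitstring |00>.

A full measurement returns |00> with probability 1/4.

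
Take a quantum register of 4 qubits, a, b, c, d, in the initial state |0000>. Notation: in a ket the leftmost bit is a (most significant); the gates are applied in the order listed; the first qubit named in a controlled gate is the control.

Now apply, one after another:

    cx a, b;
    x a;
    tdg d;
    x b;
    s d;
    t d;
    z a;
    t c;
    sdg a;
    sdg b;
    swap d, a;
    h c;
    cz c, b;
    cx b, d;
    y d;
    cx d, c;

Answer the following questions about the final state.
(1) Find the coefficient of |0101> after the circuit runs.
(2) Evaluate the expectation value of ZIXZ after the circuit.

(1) The amplitude on |0101> is -sqrt(2)*I/2.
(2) In the final state, ZIXZ has expectation 1.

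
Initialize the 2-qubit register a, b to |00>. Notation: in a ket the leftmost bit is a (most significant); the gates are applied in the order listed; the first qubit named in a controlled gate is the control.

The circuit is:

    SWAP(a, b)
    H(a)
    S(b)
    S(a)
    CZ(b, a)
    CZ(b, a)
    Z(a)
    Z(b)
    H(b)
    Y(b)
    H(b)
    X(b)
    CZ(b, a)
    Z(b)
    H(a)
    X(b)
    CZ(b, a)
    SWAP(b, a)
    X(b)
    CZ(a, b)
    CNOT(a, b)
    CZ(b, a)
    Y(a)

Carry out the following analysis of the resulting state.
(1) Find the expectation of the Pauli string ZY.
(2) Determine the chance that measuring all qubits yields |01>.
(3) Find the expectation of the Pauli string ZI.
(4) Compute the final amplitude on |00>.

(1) The observable ZY averages to -1.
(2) The probability of measuring |01> is 1/2.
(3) The expectation value of ZI is 1.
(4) The final state's coefficient on |00> equals 1/2 - I/2.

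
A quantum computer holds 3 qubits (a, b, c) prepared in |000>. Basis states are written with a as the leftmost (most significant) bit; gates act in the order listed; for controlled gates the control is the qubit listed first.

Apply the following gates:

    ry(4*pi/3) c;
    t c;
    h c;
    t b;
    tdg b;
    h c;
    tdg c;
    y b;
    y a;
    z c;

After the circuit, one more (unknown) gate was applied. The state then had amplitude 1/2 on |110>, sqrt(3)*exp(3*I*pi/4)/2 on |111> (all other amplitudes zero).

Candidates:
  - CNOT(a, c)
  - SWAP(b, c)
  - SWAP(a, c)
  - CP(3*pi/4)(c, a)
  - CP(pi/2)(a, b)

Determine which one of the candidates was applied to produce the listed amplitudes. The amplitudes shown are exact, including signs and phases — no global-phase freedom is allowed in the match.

It was CP(3*pi/4)(c, a) that produced the state shown.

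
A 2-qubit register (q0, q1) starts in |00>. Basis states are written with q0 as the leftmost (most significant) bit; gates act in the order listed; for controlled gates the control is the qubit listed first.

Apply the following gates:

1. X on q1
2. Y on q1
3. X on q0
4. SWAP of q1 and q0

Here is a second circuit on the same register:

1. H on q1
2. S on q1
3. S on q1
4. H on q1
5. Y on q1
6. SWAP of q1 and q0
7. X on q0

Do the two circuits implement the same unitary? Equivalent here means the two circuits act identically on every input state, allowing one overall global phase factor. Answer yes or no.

No: there is an input state on which the two circuits produce genuinely different outputs (not merely differing by a phase).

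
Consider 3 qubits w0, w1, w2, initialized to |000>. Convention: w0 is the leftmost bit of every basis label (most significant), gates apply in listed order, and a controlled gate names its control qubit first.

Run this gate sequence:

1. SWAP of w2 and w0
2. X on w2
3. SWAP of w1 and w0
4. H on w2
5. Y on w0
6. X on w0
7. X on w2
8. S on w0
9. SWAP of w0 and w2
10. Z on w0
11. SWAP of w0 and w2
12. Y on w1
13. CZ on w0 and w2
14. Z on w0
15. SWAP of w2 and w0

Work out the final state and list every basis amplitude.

The resulting statevector has amplitude sqrt(2)/2 on |010>, sqrt(2)/2 on |110>, and 0 on every other basis state.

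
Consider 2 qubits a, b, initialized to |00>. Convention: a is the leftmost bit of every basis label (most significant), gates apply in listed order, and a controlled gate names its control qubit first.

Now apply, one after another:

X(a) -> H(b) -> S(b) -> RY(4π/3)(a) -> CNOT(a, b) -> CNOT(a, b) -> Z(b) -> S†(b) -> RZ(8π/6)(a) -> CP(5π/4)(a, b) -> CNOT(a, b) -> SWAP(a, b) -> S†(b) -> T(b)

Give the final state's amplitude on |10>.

The final state's coefficient on |10> equals -sqrt(6)*exp(I*pi/3)/4. Key observation: the block from step 5 through step 6 cancels to the identity and can be dropped.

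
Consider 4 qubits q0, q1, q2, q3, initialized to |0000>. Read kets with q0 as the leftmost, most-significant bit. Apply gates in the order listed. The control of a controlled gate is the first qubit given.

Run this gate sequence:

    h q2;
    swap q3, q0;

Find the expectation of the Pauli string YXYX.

The expectation value of YXYX is 0.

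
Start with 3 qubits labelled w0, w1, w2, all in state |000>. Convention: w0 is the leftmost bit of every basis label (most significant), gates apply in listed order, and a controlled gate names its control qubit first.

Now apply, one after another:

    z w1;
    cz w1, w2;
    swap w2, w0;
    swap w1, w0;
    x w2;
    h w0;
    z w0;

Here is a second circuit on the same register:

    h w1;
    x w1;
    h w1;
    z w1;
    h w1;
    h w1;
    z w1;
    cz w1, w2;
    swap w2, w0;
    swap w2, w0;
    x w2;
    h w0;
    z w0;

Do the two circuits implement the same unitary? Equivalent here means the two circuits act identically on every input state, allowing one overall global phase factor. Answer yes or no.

No — the two circuits implement different unitaries, even allowing a global phase.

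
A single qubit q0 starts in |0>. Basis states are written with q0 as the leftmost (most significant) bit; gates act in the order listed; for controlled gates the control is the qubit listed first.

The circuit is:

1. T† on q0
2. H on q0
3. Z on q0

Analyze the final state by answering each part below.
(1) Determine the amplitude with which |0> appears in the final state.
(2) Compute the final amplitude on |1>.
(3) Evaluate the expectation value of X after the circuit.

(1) The amplitude on |0> is sqrt(2)/2.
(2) |1> carries amplitude -sqrt(2)/2 in the final state.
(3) In the final state, X has expectation -1.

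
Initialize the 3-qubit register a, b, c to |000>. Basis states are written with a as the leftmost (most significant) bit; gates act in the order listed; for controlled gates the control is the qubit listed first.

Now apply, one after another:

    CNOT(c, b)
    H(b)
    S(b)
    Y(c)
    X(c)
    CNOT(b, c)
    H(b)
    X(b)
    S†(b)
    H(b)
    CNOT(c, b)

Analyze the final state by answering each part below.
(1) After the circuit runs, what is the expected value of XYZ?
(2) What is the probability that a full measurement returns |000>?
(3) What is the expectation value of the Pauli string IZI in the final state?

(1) The expectation value of XYZ is 0.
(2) Outcome |000> occurs with probability 1/4.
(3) In the final state, IZI has expectation 0.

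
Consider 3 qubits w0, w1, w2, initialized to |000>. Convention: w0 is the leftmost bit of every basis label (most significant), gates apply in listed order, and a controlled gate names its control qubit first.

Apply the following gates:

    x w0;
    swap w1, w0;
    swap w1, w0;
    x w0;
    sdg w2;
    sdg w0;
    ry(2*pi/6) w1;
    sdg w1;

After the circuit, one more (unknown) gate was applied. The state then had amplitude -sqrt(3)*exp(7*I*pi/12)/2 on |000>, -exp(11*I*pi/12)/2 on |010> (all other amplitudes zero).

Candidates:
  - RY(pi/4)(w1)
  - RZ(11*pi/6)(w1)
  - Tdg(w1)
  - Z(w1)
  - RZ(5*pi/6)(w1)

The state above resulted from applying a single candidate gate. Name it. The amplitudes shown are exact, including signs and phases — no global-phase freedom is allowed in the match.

The applied gate was RZ(5*pi/6)(w1). Key observation: the block from step 1 through step 4 cancels to the identity and can be dropped.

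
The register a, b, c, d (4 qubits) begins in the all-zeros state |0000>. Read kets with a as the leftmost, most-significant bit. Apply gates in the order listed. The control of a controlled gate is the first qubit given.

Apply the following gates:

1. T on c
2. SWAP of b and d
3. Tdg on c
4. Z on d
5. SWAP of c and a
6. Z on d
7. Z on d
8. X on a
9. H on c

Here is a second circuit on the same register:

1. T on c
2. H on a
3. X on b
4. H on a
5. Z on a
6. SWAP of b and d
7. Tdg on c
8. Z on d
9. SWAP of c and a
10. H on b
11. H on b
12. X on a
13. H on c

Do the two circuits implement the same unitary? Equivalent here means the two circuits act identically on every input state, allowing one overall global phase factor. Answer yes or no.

No: there is an input state on which the two circuits produce genuinely different outputs (not merely differing by a phase).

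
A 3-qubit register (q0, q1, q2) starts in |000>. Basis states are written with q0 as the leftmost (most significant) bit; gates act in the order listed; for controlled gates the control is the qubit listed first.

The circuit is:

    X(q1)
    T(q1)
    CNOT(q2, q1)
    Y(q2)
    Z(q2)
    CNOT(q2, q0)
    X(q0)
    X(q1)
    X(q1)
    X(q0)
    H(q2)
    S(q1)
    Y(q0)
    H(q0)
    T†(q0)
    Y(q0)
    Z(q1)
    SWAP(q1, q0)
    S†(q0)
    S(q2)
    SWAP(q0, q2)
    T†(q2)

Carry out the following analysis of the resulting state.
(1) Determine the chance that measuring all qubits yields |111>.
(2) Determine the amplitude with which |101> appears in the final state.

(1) Outcome |111> occurs with probability 1/4. Key observation: steps 7-10 multiply out to the identity, so the circuit reduces to the remaining gates.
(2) The final state's coefficient on |101> equals exp(3*I*pi/4)/2.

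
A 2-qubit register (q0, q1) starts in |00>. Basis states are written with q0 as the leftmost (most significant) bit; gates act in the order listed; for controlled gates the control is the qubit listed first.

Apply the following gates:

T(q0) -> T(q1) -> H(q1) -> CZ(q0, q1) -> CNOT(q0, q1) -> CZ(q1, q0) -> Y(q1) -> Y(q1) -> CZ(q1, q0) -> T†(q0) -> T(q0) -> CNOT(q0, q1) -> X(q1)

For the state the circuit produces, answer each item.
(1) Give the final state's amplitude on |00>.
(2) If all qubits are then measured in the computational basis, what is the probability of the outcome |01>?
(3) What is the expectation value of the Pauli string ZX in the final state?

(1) The final state's coefficient on |00> equals sqrt(2)/2. Key observation: gates 6-9 undo each other exactly, leaving only the rest of the circuit to track.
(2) The probability of measuring |01> is 1/2.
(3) In the final state, ZX has expectation 1.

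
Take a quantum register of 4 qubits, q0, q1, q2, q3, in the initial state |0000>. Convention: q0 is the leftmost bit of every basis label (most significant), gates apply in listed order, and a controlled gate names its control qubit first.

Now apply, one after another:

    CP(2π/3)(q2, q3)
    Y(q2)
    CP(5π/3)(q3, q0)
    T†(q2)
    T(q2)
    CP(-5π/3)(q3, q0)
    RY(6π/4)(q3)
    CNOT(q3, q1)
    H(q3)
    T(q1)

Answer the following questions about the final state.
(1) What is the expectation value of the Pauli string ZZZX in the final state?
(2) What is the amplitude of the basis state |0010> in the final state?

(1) In the final state, ZZZX has expectation -1.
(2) The amplitude on |0010> is -I/2.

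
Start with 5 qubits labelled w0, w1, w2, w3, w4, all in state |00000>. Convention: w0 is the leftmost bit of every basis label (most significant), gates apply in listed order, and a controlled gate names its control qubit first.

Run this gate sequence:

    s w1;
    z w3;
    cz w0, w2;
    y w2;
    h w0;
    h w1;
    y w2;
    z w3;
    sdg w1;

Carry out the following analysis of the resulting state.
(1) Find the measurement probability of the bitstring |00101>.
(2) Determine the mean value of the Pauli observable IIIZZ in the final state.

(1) Outcome |00101> occurs with probability 0.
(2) The expectation value of IIIZZ is 1.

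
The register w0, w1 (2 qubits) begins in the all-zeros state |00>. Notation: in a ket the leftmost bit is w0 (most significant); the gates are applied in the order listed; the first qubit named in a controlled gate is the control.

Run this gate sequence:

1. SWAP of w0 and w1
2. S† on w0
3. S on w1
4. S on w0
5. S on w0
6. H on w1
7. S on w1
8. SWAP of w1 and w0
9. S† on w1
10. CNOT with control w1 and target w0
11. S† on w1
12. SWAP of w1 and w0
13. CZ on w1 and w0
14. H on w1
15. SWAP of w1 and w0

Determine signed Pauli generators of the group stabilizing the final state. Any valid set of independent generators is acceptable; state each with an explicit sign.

One valid set of independent stabilizer generators is -YI, +IZ (any independent generating set of the same group is equally correct).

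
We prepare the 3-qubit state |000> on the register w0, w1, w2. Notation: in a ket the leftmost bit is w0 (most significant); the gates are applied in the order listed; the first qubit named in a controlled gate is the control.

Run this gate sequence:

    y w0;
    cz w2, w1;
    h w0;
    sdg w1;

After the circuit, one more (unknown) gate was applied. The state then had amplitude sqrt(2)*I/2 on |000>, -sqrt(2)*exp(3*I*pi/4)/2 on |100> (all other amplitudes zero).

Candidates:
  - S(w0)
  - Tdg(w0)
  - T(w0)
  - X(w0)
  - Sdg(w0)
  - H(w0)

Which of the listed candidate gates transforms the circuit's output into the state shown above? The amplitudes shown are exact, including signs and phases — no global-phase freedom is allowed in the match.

The unique candidate consistent with the amplitudes is T(w0).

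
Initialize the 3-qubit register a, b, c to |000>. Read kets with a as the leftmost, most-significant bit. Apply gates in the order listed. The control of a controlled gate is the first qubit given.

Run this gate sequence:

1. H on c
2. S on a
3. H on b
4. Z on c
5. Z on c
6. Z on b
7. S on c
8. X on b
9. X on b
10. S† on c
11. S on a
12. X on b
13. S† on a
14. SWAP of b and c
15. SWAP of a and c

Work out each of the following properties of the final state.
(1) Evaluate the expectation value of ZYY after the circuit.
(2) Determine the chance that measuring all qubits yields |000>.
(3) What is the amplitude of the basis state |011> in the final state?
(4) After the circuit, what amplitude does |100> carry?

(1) The expectation value of ZYY is 0. Key observation: the block from step 7 through step 10 cancels to the identity and can be dropped.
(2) The probability of measuring |000> is 1/4.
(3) The final state's coefficient on |011> equals 0.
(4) The amplitude on |100> is 1/2.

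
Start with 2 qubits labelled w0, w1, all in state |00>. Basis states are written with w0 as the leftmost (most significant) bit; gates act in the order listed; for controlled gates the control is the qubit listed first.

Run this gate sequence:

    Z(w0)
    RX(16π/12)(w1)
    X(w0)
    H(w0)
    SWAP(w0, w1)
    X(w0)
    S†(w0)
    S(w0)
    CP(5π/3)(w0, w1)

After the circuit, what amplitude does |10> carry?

The amplitude on |10> is -sqrt(2)/4.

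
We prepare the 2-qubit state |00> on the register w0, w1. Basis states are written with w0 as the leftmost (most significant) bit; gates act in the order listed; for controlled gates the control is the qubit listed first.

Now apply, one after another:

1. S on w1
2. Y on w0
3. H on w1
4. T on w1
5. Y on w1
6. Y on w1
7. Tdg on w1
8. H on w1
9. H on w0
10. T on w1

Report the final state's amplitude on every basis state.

After the circuit, the state carries amplitude sqrt(2)*I/2 on |00>, 0 on |01>, -sqrt(2)*I/2 on |10>, 0 on |11>. Key observation: steps 3-8 multiply out to the identity, so the circuit reduces to the remaining gates.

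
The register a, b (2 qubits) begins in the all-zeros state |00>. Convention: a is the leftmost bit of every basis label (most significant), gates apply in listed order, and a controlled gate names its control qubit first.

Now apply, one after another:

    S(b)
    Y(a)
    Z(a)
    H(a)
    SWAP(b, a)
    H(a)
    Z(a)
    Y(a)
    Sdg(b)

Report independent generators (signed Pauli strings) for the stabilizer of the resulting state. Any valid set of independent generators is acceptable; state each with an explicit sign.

One valid set of independent stabilizer generators is +XI, +IY (any independent generating set of the same group is equally correct).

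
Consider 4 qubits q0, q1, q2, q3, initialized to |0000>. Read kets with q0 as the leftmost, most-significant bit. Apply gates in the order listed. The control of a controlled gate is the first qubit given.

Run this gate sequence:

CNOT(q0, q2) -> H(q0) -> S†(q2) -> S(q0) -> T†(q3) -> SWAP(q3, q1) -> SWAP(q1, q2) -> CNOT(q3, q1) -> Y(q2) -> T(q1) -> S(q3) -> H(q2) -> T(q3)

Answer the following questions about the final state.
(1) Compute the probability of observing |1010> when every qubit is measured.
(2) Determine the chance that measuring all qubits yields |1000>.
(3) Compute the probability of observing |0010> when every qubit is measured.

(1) Outcome |1010> occurs with probability 1/4.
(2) A full measurement returns |1000> with probability 1/4.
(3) The probability of measuring |0010> is 1/4.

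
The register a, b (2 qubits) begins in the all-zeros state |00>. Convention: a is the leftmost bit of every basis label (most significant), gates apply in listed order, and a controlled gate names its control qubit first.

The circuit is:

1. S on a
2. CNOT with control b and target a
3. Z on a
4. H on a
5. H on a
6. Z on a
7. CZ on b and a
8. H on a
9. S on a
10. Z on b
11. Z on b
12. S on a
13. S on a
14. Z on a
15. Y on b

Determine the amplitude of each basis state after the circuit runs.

After the circuit, the state carries amplitude 0 on |00>, sqrt(2)*I/2 on |01>, 0 on |10>, -sqrt(2)/2 on |11>. Key observation: the block from step 4 through step 5 cancels to the identity and can be dropped.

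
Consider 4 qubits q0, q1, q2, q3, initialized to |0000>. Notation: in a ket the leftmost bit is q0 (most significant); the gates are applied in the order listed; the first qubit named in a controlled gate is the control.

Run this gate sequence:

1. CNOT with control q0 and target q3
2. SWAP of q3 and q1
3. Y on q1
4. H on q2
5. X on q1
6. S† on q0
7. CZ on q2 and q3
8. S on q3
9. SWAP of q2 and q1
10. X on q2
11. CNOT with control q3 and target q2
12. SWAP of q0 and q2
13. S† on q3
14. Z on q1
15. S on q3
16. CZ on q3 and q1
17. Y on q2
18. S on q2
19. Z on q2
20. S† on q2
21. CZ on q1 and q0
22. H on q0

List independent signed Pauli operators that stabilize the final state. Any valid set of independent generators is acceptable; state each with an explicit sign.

The final state is stabilized by the group generated by -XIII, +IXII, -IIZI, +IIIZ; other independent generating sets are equally valid.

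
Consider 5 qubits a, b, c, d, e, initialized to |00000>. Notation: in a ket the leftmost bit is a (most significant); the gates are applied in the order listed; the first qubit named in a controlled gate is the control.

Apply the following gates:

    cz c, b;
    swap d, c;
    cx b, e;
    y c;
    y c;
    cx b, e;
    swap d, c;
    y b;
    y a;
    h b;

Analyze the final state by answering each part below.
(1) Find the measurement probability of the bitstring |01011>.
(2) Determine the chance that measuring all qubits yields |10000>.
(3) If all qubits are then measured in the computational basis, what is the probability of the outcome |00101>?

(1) The probability of measuring |01011> is 0.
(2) The probability of measuring |10000> is 1/2.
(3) A full measurement returns |00101> with probability 0.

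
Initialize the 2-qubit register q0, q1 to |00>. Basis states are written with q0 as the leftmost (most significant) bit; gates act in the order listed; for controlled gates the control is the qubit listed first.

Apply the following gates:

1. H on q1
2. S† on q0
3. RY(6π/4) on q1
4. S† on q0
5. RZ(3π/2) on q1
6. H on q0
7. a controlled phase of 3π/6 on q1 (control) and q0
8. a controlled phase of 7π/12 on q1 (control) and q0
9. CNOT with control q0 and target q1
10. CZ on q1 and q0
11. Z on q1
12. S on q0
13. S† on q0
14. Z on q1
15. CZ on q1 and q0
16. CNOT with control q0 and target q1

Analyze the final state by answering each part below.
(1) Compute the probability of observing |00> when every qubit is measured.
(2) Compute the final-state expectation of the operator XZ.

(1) Outcome |00> occurs with probability 1/2. Key observation: gates 9-16 undo each other exactly, leaving only the rest of the circuit to track.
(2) The observable XZ averages to 1.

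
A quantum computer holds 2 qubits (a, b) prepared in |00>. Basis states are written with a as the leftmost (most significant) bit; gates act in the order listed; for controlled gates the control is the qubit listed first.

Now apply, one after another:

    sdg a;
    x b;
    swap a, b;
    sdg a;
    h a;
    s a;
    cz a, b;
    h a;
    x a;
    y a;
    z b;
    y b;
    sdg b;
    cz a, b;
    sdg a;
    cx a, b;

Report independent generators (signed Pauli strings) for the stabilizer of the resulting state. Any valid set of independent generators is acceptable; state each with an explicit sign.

One valid set of independent stabilizer generators is +XX, -ZZ (any independent generating set of the same group is equally correct).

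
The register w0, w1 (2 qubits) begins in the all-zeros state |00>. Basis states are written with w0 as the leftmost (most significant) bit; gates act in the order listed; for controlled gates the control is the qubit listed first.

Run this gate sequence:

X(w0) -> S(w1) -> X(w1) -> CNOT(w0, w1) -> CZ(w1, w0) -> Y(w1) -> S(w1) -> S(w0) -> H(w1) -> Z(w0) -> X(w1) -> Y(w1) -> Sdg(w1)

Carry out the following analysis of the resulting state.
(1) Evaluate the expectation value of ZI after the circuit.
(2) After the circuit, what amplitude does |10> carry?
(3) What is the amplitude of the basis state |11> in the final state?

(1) The expectation value of ZI is -1.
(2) The final state's coefficient on |10> equals sqrt(2)/2.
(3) |11> carries amplitude -sqrt(2)*I/2 in the final state.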